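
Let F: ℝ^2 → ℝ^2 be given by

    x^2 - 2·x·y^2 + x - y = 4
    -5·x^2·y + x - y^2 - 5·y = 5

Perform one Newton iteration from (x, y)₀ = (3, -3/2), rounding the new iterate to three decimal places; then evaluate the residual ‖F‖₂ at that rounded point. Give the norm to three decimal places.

At (3, -3/2): F = (-4.000, 70.750).
Jacobian J = [[2·x - 2·y^2 + 1, -4·x·y - 1], [-10·x·y + 1, -5·x^2 - 2·y - 5]].
At the point, J = [[2.500, 17.000], [46.000, -47.000]] (det J = -899.500).
Solving J·Δ = −F gives Δ = (-1.128, 0.401).
Then the next iterate is (x, y)₁ = (1.872, -1.099).
Re-evaluating at (1.872, -1.099): F = (-2.04662, 20.41579), so ‖F‖₂ = 20.518.

20.518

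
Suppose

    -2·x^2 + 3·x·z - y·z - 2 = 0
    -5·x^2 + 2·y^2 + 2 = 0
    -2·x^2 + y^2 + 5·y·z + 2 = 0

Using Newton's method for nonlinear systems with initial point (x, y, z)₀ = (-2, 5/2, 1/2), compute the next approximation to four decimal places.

At (-2, 5/2, 1/2): F = (-14.2500, -5.5000, 6.5000).
Jacobian J = [[-4·x + 3·z, -z, 3·x - y], [-10·x, 4·y, 0], [-4·x, 2·y + 5·z, 5·y]].
At the point, J = [[9.5000, -0.5000, -8.5000], [20.0000, 10.0000, 0.0000], [8.0000, 7.5000, 12.5000]] (det J = 717.5000).
Solving J·Δ = −F gives Δ = (1.2718, -1.9936, -0.1378).
Then the next iterate is (x, y, z)₁ = (-0.7282, 0.5064, 0.3622).

(-0.7282, 0.5064, 0.3622)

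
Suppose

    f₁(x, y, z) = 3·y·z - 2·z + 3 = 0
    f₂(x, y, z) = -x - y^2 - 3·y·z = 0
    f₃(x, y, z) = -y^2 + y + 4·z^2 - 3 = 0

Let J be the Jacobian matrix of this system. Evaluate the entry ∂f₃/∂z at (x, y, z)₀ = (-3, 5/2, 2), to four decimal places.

16.0000

∂f₃/∂z = 8·z.
At (-3, 5/2, 2) this is 16.0000.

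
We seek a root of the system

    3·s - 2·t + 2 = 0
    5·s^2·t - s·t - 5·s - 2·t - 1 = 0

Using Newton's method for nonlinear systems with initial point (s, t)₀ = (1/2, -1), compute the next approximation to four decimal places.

(-0.0230, 0.9655)

At (1/2, -1): F = (5.5000, -2.2500).
Jacobian J = [[3, -2], [10·s·t - t - 5, 5·s^2 - s - 2]].
At the point, J = [[3.0000, -2.0000], [-9.0000, -1.2500]] (det J = -21.7500).
Solving J·Δ = −F gives Δ = (-0.5230, 1.9655).
Then the next iterate is (s, t)₁ = (-0.0230, 0.9655).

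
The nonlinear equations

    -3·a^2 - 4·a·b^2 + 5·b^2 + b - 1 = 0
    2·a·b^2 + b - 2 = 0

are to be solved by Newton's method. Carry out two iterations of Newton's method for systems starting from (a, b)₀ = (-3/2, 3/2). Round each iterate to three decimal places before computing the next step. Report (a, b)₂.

At (-3/2, 3/2): F = (18.500, -7.250).
Jacobian J = [[-6·a - 4·b^2, -8·a·b + 10·b + 1], [2·b^2, 4·a·b + 1]].
At the point, J = [[0.000, 34.000], [4.500, -8.000]] (det J = -153.000).
Solving J·Δ = −F gives Δ = (0.644, -0.544).
Then the next iterate is (a, b)₁ = (-0.856, 0.956).
Round to (-0.856, 0.956) and repeat: F = (5.45679, -2.60866), J = [[1.48026, 17.10669], [1.82787, -2.27334]].
Δ = (0.930, -0.399), so (a, b)₂ = (0.074, 0.557).

(0.074, 0.557)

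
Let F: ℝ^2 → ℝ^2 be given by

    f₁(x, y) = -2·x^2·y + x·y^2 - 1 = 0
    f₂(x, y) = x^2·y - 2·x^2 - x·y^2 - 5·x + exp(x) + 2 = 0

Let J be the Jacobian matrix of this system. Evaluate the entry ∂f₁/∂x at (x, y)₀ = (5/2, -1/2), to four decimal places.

∂f₁/∂x = -4·x·y + y^2.
At (5/2, -1/2) this is 5.2500.

5.2500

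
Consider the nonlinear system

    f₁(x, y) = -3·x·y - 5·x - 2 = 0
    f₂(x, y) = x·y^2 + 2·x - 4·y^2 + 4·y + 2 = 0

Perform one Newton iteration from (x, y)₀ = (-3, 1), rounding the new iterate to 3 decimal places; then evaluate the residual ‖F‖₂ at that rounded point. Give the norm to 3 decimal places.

At (-3, 1): F = (22.000, -7.000).
Jacobian J = [[-3·y - 5, -3·x], [y^2 + 2, 2·x·y - 8·y + 4]].
At the point, J = [[-8.000, 9.000], [3.000, -10.000]] (det J = 53.000).
Solving J·Δ = −F gives Δ = (2.962, 0.189).
Then the next iterate is (x, y)₁ = (-0.038, 1.189).
Re-evaluating at (-0.038, 1.189): F = (-1.67445, 0.97139), so ‖F‖₂ = 1.936.

1.936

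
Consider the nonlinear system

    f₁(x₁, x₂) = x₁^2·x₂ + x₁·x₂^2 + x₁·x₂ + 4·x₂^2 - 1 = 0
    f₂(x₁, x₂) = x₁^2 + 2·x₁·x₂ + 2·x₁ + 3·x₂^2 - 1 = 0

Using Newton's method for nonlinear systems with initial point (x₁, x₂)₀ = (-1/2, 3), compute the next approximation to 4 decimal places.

At (-1/2, 3): F = (29.7500, 22.2500).
Jacobian J = [[2·x₁·x₂ + x₂^2 + x₂, x₁^2 + 2·x₁·x₂ + x₁ + 8·x₂], [2·x₁ + 2·x₂ + 2, 2·x₁ + 6·x₂]].
At the point, J = [[9.0000, 20.7500], [7.0000, 17.0000]] (det J = 7.7500).
Solving J·Δ = −F gives Δ = (-5.6855, 1.0323).
Then the next iterate is (x₁, x₂)₁ = (-6.1855, 4.0323).

(-6.1855, 4.0323)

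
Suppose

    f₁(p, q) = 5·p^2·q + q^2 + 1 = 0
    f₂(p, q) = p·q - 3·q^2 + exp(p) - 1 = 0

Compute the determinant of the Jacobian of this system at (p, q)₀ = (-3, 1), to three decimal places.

J = [[10·p·q, 5·p^2 + 2·q], [q + exp(p), p - 6·q]].
At the point, J = [[-30.000, 47.000], [1.04979, -9.000]].
det J = 220.660.

220.660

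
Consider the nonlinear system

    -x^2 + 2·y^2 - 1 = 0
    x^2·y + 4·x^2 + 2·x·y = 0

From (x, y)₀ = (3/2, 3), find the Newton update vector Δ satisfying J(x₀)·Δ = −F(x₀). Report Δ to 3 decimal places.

At (3/2, 3): F = (14.750, 24.750).
Jacobian J = [[-2·x, 4·y], [2·x·y + 8·x + 2·y, x^2 + 2·x]].
At the point, J = [[-3.000, 12.000], [27.000, 5.250]] (det J = -339.750).
Solving J·Δ = −F gives Δ = (-0.646, -1.391).

(-0.646, -1.391)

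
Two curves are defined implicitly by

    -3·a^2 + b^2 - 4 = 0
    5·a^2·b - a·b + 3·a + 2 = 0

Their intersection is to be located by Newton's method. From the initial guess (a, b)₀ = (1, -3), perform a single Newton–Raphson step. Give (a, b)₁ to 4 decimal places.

At (1, -3): F = (2.0000, -7.0000).
Jacobian J = [[-6·a, 2·b], [10·a·b - b + 3, 5·a^2 - a]].
At the point, J = [[-6.0000, -6.0000], [-24.0000, 4.0000]] (det J = -168.0000).
Solving J·Δ = −F gives Δ = (-0.2024, 0.5357).
Then the next iterate is (a, b)₁ = (0.7976, -2.4643).

(0.7976, -2.4643)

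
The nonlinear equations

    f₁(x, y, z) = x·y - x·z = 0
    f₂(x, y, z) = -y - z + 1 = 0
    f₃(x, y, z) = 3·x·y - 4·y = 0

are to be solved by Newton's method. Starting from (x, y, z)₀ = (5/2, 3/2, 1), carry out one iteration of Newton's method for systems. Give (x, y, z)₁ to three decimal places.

At (5/2, 3/2, 1): F = (1.250, -1.500, 5.250).
Jacobian J = [[y - z, x, -x], [0, -1, -1], [3·y, 3·x - 4, 0]].
At the point, J = [[0.500, 2.500, -2.500], [0.000, -1.000, -1.000], [4.500, 3.500, 0.000]] (det J = -20.750).
Solving J·Δ = −F gives Δ = (-0.422, -0.958, -0.542).
Then the next iterate is (x, y, z)₁ = (2.078, 0.542, 0.458).

(2.078, 0.542, 0.458)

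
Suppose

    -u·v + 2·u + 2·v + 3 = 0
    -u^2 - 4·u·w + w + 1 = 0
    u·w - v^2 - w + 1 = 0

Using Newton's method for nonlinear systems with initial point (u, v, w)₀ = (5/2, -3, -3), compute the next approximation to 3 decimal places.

(0.693, -2.073, -1.989)

At (5/2, -3, -3): F = (9.500, 21.750, -12.500).
Jacobian J = [[-v + 2, -u + 2, 0], [-2·u - 4·w, 0, -4·u + 1], [w, -2·v, u - 1]].
At the point, J = [[5.000, -0.500, 0.000], [7.000, 0.000, -9.000], [-3.000, 6.000, 1.500]] (det J = 261.750).
Solving J·Δ = −F gives Δ = (-1.807, 0.927, 1.011).
Then the next iterate is (u, v, w)₁ = (0.693, -2.073, -1.989).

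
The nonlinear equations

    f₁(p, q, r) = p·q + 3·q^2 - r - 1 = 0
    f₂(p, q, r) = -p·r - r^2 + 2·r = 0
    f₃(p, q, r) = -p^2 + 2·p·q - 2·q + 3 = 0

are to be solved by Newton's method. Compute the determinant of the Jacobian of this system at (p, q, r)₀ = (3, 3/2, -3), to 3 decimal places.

J = [[q, p + 6·q, -1], [-r, 0, -p - 2·r + 2], [-2·p + 2·q, 2·p - 2, 0]].
At the point, J = [[1.500, 12.000, -1.000], [3.000, 0.000, 5.000], [-3.000, 4.000, 0.000]].
det J = -222.000.

-222.000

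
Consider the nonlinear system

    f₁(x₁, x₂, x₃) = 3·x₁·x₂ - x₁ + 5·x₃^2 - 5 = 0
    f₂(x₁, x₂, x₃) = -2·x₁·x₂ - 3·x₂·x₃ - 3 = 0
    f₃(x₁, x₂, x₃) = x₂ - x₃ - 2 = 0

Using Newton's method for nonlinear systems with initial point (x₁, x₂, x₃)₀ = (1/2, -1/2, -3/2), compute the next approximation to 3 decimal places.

At (1/2, -1/2, -3/2): F = (5.000, -4.750, -1.000).
Jacobian J = [[3·x₂ - 1, 3·x₁, 10·x₃], [-2·x₂, -2·x₁ - 3·x₃, -3·x₂], [0, 1, -1]].
At the point, J = [[-2.500, 1.500, -15.000], [1.000, 3.500, 1.500], [0.000, 1.000, -1.000]] (det J = -1.000).
Solving J·Δ = −F gives Δ = (-15.625, 4.375, 3.375).
Then the next iterate is (x₁, x₂, x₃)₁ = (-15.125, 3.875, 1.875).

(-15.125, 3.875, 1.875)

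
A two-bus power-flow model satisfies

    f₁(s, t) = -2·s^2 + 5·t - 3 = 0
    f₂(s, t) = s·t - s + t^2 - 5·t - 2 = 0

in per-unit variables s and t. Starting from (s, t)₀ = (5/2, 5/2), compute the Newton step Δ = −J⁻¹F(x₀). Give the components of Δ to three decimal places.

(0.462, 1.523)

At (5/2, 5/2): F = (-3.000, -4.500).
Jacobian J = [[-4·s, 5], [t - 1, s + 2·t - 5]].
At the point, J = [[-10.000, 5.000], [1.500, 2.500]] (det J = -32.500).
Solving J·Δ = −F gives Δ = (0.462, 1.523).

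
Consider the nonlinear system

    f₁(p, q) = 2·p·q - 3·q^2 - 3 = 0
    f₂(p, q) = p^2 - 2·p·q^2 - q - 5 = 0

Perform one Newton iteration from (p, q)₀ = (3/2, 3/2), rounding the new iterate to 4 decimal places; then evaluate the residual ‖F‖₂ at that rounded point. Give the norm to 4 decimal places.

At (3/2, 3/2): F = (-5.2500, -11.0000).
Jacobian J = [[2·q, 2·p - 6·q], [2·p - 2·q^2, -4·p·q - 1]].
At the point, J = [[3.0000, -6.0000], [-1.5000, -10.0000]] (det J = -39.0000).
Solving J·Δ = −F gives Δ = (-0.3462, -1.0481).
Then the next iterate is (p, q)₁ = (1.1538, 0.4519).
Re-evaluating at (1.1538, 0.4519): F = (-2.569836, -4.591889), so ‖F‖₂ = 5.2621.

5.2621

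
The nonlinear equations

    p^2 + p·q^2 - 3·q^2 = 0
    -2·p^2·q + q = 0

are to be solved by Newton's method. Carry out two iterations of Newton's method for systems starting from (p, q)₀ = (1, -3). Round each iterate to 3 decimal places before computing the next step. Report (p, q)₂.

(0.793, -0.806)

At (1, -3): F = (-17.000, 3.000).
Jacobian J = [[2·p + q^2, 2·p·q - 6·q], [-4·p·q, -2·p^2 + 1]].
At the point, J = [[11.000, 12.000], [12.000, -1.000]] (det J = -155.000).
Solving J·Δ = −F gives Δ = (-0.123, 1.529).
Then the next iterate is (p, q)₁ = (0.877, -1.471).
Round to (0.877, -1.471) and repeat: F = (-3.82471, 0.79178), J = [[3.91784, 6.24587], [5.16027, -0.53826]].
Δ = (-0.084, 0.665), so (p, q)₂ = (0.793, -0.806).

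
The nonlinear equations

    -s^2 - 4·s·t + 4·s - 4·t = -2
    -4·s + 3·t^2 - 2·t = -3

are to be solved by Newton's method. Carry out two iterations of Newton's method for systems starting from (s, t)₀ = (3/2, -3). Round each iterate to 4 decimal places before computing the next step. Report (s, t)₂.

At (3/2, -3): F = (35.7500, 30.0000).
Jacobian J = [[-2·s - 4·t + 4, -4·s - 4], [-4, 6·t - 2]].
At the point, J = [[13.0000, -10.0000], [-4.0000, -20.0000]] (det J = -300.0000).
Solving J·Δ = −F gives Δ = (-1.3833, 1.7767).
Then the next iterate is (s, t)₁ = (0.1167, -1.2233).
Round to (0.1167, -1.2233) and repeat: F = (7.917418, 9.469189), J = [[8.6598, -4.4668], [-4.0000, -9.3398]].
Δ = (-0.3205, 1.1511), so (s, t)₂ = (-0.2038, -0.0722).

(-0.2038, -0.0722)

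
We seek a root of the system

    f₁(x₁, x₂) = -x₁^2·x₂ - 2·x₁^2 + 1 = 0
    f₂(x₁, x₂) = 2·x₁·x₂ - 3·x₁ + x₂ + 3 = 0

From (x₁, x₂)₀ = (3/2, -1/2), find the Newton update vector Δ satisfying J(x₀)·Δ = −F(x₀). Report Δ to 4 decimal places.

At (3/2, -1/2): F = (-2.3750, -3.5000).
Jacobian J = [[-2·x₁·x₂ - 4·x₁, -x₁^2], [2·x₂ - 3, 2·x₁ + 1]].
At the point, J = [[-4.5000, -2.2500], [-4.0000, 4.0000]] (det J = -27.0000).
Solving J·Δ = −F gives Δ = (-0.6435, 0.2315).

(-0.6435, 0.2315)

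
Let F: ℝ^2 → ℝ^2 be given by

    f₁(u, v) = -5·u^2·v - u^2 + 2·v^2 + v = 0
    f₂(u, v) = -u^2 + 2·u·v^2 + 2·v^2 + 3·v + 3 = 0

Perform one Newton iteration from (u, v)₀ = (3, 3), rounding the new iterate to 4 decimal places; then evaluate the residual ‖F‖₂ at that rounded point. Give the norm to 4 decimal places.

42.9029

At (3, 3): F = (-123.0000, 75.0000).
Jacobian J = [[-10·u·v - 2·u, -5·u^2 + 4·v + 1], [-2·u + 2·v^2, 4·u·v + 4·v + 3]].
At the point, J = [[-96.0000, -32.0000], [12.0000, 51.0000]] (det J = -4512.0000).
Solving J·Δ = −F gives Δ = (-0.8584, -1.2686).
Then the next iterate is (u, v)₁ = (2.1416, 1.7314).
Re-evaluating at (2.1416, 1.7314): F = (-36.564461, 22.443187), so ‖F‖₂ = 42.9029.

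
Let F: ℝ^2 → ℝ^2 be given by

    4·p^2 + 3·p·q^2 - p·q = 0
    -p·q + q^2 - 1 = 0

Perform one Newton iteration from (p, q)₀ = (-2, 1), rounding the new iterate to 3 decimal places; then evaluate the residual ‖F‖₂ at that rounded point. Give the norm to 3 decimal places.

At (-2, 1): F = (12.000, 2.000).
Jacobian J = [[8·p + 3·q^2 - q, 6·p·q - p], [-q, -p + 2·q]].
At the point, J = [[-14.000, -10.000], [-1.000, 4.000]] (det J = -66.000).
Solving J·Δ = −F gives Δ = (1.030, -0.242).
Then the next iterate is (p, q)₁ = (-0.970, 0.758).
Re-evaluating at (-0.970, 0.758): F = (2.82688, 0.30982), so ‖F‖₂ = 2.844.

2.844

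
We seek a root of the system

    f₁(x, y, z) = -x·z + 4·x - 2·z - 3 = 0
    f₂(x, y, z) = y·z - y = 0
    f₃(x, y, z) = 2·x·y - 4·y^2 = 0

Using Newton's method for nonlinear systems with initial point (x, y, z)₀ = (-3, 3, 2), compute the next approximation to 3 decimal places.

(3.931, 2.586, 1.138)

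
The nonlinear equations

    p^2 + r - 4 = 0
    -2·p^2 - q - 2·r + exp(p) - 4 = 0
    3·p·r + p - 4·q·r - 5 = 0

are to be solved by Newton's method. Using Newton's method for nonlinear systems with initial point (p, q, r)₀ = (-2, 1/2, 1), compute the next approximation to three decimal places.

(-0.512, -11.663, 5.950)

At (-2, 1/2, 1): F = (1.000, -14.36466, -15.000).
Jacobian J = [[2·p, 0, 1], [-4·p + exp(p), -1, -2], [3·r + 1, -4·r, 3·p - 4·q]].
At the point, J = [[-4.000, 0.000, 1.000], [8.13534, -1.000, -2.000], [4.000, -4.000, -8.000]] (det J = -28.54134).
Solving J·Δ = −F gives Δ = (1.488, -12.163, 4.950).
Then the next iterate is (p, q, r)₁ = (-0.512, -11.663, 5.950).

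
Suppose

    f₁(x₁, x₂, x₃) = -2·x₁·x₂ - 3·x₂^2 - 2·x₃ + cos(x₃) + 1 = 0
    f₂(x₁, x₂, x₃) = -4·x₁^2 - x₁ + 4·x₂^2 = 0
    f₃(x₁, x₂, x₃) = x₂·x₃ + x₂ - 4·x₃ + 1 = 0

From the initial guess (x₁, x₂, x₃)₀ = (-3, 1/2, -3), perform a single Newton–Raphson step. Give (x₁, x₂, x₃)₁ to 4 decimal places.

(-1.5884, 0.3831, 0.4954)

At (-3, 1/2, -3): F = (8.260008, -32.0000, 12.0000).
Jacobian J = [[-2·x₂, -2·x₁ - 6·x₂, -sin(x₃) - 2], [-8·x₁ - 1, 8·x₂, 0], [0, x₃ + 1, x₂ - 4]].
At the point, J = [[-1.0000, 3.0000, -1.858880], [23.0000, 4.0000, 0.0000], [0.0000, -2.0000, -3.5000]] (det J = 341.008480).
Solving J·Δ = −F gives Δ = (1.4116, -0.1169, 3.4954).
Then the next iterate is (x₁, x₂, x₃)₁ = (-1.5884, 0.3831, 0.4954).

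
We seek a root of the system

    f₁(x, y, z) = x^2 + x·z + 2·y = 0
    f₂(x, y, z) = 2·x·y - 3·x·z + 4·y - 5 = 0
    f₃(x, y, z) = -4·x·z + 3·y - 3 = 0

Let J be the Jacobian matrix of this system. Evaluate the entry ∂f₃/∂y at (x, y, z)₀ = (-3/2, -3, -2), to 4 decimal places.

∂f₃/∂y = 3.
At (-3/2, -3, -2) this is 3.0000.

3.0000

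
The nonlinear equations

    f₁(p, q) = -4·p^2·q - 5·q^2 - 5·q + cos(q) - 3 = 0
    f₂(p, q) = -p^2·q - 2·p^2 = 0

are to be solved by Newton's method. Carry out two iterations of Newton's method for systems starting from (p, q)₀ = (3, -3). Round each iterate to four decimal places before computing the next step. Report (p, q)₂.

(1.5660, -2.2946)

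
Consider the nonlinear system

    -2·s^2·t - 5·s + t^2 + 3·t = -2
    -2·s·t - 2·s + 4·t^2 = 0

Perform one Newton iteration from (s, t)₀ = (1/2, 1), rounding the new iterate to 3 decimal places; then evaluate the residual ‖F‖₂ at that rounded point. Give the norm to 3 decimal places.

0.236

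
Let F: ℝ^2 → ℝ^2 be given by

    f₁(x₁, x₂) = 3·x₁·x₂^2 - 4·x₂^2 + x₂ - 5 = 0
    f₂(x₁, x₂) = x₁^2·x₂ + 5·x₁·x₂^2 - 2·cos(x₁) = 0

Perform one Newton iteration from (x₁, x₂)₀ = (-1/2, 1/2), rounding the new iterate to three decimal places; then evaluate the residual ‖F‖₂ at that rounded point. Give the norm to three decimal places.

6.383

At (-1/2, 1/2): F = (-5.875, -2.25517).
Jacobian J = [[3·x₂^2, 6·x₁·x₂ - 8·x₂ + 1], [2·x₁·x₂ + 5·x₂^2 + 2·sin(x₁), x₁^2 + 10·x₁·x₂]].
At the point, J = [[0.750, -4.500], [-0.20885, -2.250]] (det J = -2.62733).
Solving J·Δ = −F gives Δ = (1.169, -1.111).
Then the next iterate is (x₁, x₂)₁ = (0.669, -0.611).
Re-evaluating at (0.669, -0.611): F = (-6.35503, -0.59359), so ‖F‖₂ = 6.383.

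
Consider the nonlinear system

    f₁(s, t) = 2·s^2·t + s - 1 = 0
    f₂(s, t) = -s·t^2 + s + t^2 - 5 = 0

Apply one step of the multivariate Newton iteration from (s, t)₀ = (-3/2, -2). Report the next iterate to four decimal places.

(-0.6481, -1.9056)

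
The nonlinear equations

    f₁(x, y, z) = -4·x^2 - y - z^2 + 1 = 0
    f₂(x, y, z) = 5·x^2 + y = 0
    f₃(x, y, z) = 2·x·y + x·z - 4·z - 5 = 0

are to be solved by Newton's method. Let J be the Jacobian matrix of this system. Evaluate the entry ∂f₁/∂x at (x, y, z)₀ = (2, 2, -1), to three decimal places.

∂f₁/∂x = -8·x.
At (2, 2, -1) this is -16.000.

-16.000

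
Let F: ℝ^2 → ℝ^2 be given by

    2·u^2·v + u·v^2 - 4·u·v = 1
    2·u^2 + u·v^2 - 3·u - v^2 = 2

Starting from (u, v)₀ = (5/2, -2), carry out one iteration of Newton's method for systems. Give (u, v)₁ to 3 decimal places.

At (5/2, -2): F = (4.000, 9.000).
Jacobian J = [[4·u·v + v^2 - 4·v, 2·u^2 + 2·u·v - 4·u], [4·u + v^2 - 3, 2·u·v - 2·v]].
At the point, J = [[-8.000, -7.500], [11.000, -6.000]] (det J = 130.500).
Solving J·Δ = −F gives Δ = (-0.333, 0.889).
Then the next iterate is (u, v)₁ = (2.167, -1.111).

(2.167, -1.111)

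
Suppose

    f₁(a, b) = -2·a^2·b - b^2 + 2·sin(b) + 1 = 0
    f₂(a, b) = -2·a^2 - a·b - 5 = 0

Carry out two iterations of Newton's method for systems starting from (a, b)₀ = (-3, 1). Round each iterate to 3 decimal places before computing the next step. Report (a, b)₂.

At (-3, 1): F = (-16.31706, -20.000).
Jacobian J = [[-4·a·b, -2·a^2 - 2·b + 2·cos(b)], [-4·a - b, -a]].
At the point, J = [[12.000, -18.91940], [11.000, 3.000]] (det J = 244.11335).
Solving J·Δ = −F gives Δ = (1.751, 0.248).
Then the next iterate is (a, b)₁ = (-1.249, 1.248).
Round to (-1.249, 1.248) and repeat: F = (-2.55456, -6.56125), J = [[6.23501, -4.98156], [3.748, 1.249]].
Δ = (1.356, 1.184), so (a, b)₂ = (0.107, 2.432).

(0.107, 2.432)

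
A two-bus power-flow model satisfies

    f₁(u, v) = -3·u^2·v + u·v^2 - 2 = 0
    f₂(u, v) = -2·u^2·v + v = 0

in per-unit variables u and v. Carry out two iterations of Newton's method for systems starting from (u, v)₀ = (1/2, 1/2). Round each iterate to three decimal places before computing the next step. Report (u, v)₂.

At (1/2, 1/2): F = (-2.250, 0.250).
Jacobian J = [[-6·u·v + v^2, -3·u^2 + 2·u·v], [-4·u·v, -2·u^2 + 1]].
At the point, J = [[-1.250, -0.250], [-1.000, 0.500]] (det J = -0.875).
Solving J·Δ = −F gives Δ = (-1.214, -2.929).
Then the next iterate is (u, v)₁ = (-0.714, -2.429).
Round to (-0.714, -2.429) and repeat: F = (-2.49775, 0.04759), J = [[-4.50579, 1.93922], [-6.93722, -0.01959]].
Δ = (0.003, 1.295), so (u, v)₂ = (-0.711, -1.134).

(-0.711, -1.134)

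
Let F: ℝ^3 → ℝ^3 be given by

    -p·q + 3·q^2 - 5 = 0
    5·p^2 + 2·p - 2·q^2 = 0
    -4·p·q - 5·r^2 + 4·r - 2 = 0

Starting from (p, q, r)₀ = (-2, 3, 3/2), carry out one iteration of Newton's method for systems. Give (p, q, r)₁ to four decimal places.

At (-2, 3, 3/2): F = (28.0000, -2.0000, 16.7500).
Jacobian J = [[-q, -p + 6·q, 0], [10·p + 2, -4·q, 0], [-4·q, -4·p, -10·r + 4]].
At the point, J = [[-3.0000, 20.0000, 0.0000], [-18.0000, -12.0000, 0.0000], [-12.0000, 8.0000, -11.0000]] (det J = -4356.0000).
Solving J·Δ = −F gives Δ = (0.7475, -1.2879, -0.2293).
Then the next iterate is (p, q, r)₁ = (-1.2525, 1.7121, 1.2707).

(-1.2525, 1.7121, 1.2707)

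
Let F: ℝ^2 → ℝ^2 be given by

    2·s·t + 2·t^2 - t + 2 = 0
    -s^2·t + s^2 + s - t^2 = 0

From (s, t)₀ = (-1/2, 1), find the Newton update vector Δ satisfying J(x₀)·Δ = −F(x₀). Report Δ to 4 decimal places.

(-0.2308, -0.7692)

At (-1/2, 1): F = (2.0000, -1.5000).
Jacobian J = [[2·t, 2·s + 4·t - 1], [-2·s·t + 2·s + 1, -s^2 - 2·t]].
At the point, J = [[2.0000, 2.0000], [1.0000, -2.2500]] (det J = -6.5000).
Solving J·Δ = −F gives Δ = (-0.2308, -0.7692).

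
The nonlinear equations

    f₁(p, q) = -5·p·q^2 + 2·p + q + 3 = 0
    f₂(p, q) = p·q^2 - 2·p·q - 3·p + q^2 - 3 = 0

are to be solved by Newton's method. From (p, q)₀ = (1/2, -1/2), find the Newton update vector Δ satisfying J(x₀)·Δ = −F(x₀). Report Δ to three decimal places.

(-1.294, -0.544)

At (1/2, -1/2): F = (2.875, -3.625).
Jacobian J = [[-5·q^2 + 2, -10·p·q + 1], [q^2 - 2·q - 3, 2·p·q - 2·p + 2·q]].
At the point, J = [[0.750, 3.500], [-1.750, -2.500]] (det J = 4.250).
Solving J·Δ = −F gives Δ = (-1.294, -0.544).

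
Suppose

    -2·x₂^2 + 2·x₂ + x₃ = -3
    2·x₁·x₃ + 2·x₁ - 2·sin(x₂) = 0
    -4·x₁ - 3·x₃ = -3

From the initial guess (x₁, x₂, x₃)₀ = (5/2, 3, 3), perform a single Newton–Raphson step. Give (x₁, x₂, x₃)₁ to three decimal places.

(11.097, 0.720, -13.796)

At (5/2, 3, 3): F = (-6.000, 19.71776, -16.000).
Jacobian J = [[0, -4·x₂ + 2, 1], [2·x₃ + 2, -2·cos(x₂), 2·x₁], [-4, 0, -3]].
At the point, J = [[0.000, -10.000, 1.000], [8.000, 1.97998, 5.000], [-4.000, 0.000, -3.000]] (det J = -32.08006).
Solving J·Δ = −F gives Δ = (8.597, -2.280, -16.796).
Then the next iterate is (x₁, x₂, x₃)₁ = (11.097, 0.720, -13.796).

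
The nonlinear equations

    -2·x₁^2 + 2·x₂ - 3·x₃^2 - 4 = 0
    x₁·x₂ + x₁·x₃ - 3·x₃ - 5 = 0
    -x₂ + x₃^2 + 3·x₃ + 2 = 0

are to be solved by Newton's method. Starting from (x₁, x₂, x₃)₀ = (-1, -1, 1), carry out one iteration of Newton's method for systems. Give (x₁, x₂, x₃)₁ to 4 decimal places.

At (-1, -1, 1): F = (-11.0000, -8.0000, 7.0000).
Jacobian J = [[-4·x₁, 2, -6·x₃], [x₂ + x₃, x₁, x₁ - 3], [0, -1, 2·x₃ + 3]].
At the point, J = [[4.0000, 2.0000, -6.0000], [0.0000, -1.0000, -4.0000], [0.0000, -1.0000, 5.0000]] (det J = -36.0000).
Solving J·Δ = −F gives Δ = (0.9167, -1.3333, -1.6667).
Then the next iterate is (x₁, x₂, x₃)₁ = (-0.0833, -2.3333, -0.6667).

(-0.0833, -2.3333, -0.6667)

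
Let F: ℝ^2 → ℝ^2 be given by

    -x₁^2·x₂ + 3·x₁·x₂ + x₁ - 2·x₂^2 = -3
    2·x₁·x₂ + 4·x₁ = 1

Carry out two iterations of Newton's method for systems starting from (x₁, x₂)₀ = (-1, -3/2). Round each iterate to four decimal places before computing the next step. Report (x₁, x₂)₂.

(-1.0899, -2.5062)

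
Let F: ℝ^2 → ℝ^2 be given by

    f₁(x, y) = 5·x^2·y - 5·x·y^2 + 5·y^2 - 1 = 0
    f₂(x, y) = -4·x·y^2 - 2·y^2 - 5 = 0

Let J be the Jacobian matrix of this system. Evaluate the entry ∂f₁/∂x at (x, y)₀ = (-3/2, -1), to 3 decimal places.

10.000

∂f₁/∂x = 10·x·y - 5·y^2.
At (-3/2, -1) this is 10.000.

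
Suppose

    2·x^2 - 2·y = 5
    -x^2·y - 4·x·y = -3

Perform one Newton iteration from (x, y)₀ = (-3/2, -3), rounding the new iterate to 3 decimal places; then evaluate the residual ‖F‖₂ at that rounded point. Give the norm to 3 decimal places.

At (-3/2, -3): F = (5.500, -8.250).
Jacobian J = [[4·x, -2], [-2·x·y - 4·y, -x^2 - 4·x]].
At the point, J = [[-6.000, -2.000], [3.000, 3.750]] (det J = -16.500).
Solving J·Δ = −F gives Δ = (0.250, 2.000).
Then the next iterate is (x, y)₁ = (-1.250, -1.000).
Re-evaluating at (-1.250, -1.000): F = (0.125, -0.43750), so ‖F‖₂ = 0.455.

0.455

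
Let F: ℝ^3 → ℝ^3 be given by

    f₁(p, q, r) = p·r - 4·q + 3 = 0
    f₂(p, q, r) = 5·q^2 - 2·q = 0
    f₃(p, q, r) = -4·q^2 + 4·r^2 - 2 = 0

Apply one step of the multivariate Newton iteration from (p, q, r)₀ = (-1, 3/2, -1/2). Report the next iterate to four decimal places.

(0.2692, 0.8654, -1.0962)

At (-1, 3/2, -1/2): F = (-2.5000, 8.2500, -10.0000).
Jacobian J = [[r, -4, p], [0, 10·q - 2, 0], [0, -8·q, 8·r]].
At the point, J = [[-0.5000, -4.0000, -1.0000], [0.0000, 13.0000, 0.0000], [0.0000, -12.0000, -4.0000]] (det J = 26.0000).
Solving J·Δ = −F gives Δ = (1.2692, -0.6346, -0.5962).
Then the next iterate is (p, q, r)₁ = (0.2692, 0.8654, -1.0962).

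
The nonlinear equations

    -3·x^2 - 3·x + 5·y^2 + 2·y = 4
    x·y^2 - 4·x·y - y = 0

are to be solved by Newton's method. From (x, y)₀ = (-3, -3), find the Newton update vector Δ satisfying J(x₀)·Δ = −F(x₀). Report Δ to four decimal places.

At (-3, -3): F = (17.0000, -60.0000).
Jacobian J = [[-6·x - 3, 10·y + 2], [y^2 - 4·y, 2·x·y - 4·x - 1]].
At the point, J = [[15.0000, -28.0000], [21.0000, 29.0000]] (det J = 1023.0000).
Solving J·Δ = −F gives Δ = (1.1603, 1.2287).

(1.1603, 1.2287)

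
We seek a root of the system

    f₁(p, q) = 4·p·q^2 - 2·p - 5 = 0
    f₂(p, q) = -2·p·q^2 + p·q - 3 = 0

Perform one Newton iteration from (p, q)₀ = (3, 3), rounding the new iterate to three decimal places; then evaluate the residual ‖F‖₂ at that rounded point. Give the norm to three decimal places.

50.800

At (3, 3): F = (97.000, -48.000).
Jacobian J = [[4·q^2 - 2, 8·p·q], [-2·q^2 + q, -4·p·q + p]].
At the point, J = [[34.000, 72.000], [-15.000, -33.000]] (det J = -42.000).
Solving J·Δ = −F gives Δ = (6.071, -4.214).
Then the next iterate is (p, q)₁ = (9.071, -1.214).
Re-evaluating at (9.071, -1.214): F = (30.33321, -40.74980), so ‖F‖₂ = 50.800.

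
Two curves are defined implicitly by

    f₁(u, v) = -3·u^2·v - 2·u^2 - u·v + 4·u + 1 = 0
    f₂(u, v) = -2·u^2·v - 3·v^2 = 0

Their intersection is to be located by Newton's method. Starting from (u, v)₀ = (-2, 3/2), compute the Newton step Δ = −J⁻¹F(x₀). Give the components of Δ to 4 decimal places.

(0.8848, -0.4784)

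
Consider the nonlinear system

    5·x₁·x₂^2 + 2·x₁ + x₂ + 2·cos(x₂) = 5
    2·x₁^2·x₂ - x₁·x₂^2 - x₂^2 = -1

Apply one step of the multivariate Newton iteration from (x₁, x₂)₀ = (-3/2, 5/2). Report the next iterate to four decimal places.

(-1.1450, 1.3812)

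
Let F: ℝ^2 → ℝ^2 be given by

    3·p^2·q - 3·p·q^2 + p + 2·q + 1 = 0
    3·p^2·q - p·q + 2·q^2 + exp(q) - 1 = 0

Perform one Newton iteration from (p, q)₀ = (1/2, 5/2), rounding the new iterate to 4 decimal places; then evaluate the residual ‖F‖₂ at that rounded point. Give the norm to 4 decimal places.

9.0969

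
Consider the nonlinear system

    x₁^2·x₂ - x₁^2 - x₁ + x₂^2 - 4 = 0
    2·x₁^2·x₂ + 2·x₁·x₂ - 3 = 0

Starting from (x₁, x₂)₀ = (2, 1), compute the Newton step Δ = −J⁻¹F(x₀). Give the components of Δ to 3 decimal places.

(-1.583, 0.569)

At (2, 1): F = (-5.000, 9.000).
Jacobian J = [[2·x₁·x₂ - 2·x₁ - 1, x₁^2 + 2·x₂], [4·x₁·x₂ + 2·x₂, 2·x₁^2 + 2·x₁]].
At the point, J = [[-1.000, 6.000], [10.000, 12.000]] (det J = -72.000).
Solving J·Δ = −F gives Δ = (-1.583, 0.569).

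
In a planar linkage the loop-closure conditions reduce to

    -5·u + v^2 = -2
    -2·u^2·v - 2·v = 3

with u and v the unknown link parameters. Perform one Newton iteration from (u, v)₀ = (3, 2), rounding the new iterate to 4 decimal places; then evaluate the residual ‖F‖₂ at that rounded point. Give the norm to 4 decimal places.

At (3, 2): F = (-9.0000, -43.0000).
Jacobian J = [[-5, 2·v], [-4·u·v, -2·u^2 - 2]].
At the point, J = [[-5.0000, 4.0000], [-24.0000, -20.0000]] (det J = 196.0000).
Solving J·Δ = −F gives Δ = (-1.7959, 0.0051).
Then the next iterate is (u, v)₁ = (1.2041, 2.0051).
Re-evaluating at (1.2041, 2.0051): F = (-0.000074, -12.824416), so ‖F‖₂ = 12.8244.

12.8244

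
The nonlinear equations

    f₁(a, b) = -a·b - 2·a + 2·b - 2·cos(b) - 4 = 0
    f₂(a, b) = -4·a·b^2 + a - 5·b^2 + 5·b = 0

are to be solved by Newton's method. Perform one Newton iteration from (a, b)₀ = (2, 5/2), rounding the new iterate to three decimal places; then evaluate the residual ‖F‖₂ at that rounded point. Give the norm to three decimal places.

16.924

At (2, 5/2): F = (-6.39771, -66.750).
Jacobian J = [[-b - 2, -a + 2·sin(b) + 2], [-4·b^2 + 1, -8·a·b - 10·b + 5]].
At the point, J = [[-4.500, 1.19694], [-24.000, -60.000]] (det J = 298.72666).
Solving J·Δ = −F gives Δ = (-1.552, -0.492).
Then the next iterate is (a, b)₁ = (0.448, 2.008).
Re-evaluating at (0.448, 2.008): F = (-0.93277, -16.89778), so ‖F‖₂ = 16.924.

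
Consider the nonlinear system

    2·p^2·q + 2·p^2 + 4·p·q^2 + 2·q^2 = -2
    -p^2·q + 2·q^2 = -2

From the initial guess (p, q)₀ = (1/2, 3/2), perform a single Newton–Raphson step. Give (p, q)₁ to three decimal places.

(0.562, 0.451)

At (1/2, 3/2): F = (12.250, 6.125).
Jacobian J = [[4·p·q + 4·p + 4·q^2, 2·p^2 + 8·p·q + 4·q], [-2·p·q, -p^2 + 4·q]].
At the point, J = [[14.000, 12.500], [-1.500, 5.750]] (det J = 99.250).
Solving J·Δ = −F gives Δ = (0.062, -1.049).
Then the next iterate is (p, q)₁ = (0.562, 0.451).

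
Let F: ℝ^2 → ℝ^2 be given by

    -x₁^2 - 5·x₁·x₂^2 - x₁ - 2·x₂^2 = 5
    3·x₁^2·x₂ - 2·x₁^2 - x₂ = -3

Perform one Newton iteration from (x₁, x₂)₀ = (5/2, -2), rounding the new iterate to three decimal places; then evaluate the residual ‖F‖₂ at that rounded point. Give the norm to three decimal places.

26.034

At (5/2, -2): F = (-71.750, -45.000).
Jacobian J = [[-2·x₁ - 5·x₂^2 - 1, -10·x₁·x₂ - 4·x₂], [6·x₁·x₂ - 4·x₁, 3·x₁^2 - 1]].
At the point, J = [[-26.000, 58.000], [-40.000, 17.750]] (det J = 1858.500).
Solving J·Δ = −F gives Δ = (-0.719, 0.915).
Then the next iterate is (x₁, x₂)₁ = (1.781, -1.085).
Re-evaluating at (1.781, -1.085): F = (-22.79060, -12.58366), so ‖F‖₂ = 26.034.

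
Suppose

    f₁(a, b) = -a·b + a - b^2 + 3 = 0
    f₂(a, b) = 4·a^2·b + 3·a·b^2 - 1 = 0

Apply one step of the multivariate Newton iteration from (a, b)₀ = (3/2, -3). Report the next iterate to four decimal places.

(-0.2857, -1.4127)

At (3/2, -3): F = (0.0000, 12.5000).
Jacobian J = [[-b + 1, -a - 2·b], [8·a·b + 3·b^2, 4·a^2 + 6·a·b]].
At the point, J = [[4.0000, 4.5000], [-9.0000, -18.0000]] (det J = -31.5000).
Solving J·Δ = −F gives Δ = (-1.7857, 1.5873).
Then the next iterate is (a, b)₁ = (-0.2857, -1.4127).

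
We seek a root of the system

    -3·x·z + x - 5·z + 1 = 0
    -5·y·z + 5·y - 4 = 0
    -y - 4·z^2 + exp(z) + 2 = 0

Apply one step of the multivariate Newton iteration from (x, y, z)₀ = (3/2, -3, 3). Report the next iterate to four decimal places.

(1.2140, -4.1440, 0.5040)

At (3/2, -3, 3): F = (-26.0000, 26.0000, -10.914463).
Jacobian J = [[-3·z + 1, 0, -3·x - 5], [0, -5·z + 5, -5·y], [0, -1, -8·z + exp(z)]].
At the point, J = [[-8.0000, 0.0000, -9.5000], [0.0000, -10.0000, 15.0000], [0.0000, -1.0000, -3.914463]] (det J = -433.157046).
Solving J·Δ = −F gives Δ = (-0.2860, -1.1440, -2.4960).
Then the next iterate is (x, y, z)₁ = (1.2140, -4.1440, 0.5040).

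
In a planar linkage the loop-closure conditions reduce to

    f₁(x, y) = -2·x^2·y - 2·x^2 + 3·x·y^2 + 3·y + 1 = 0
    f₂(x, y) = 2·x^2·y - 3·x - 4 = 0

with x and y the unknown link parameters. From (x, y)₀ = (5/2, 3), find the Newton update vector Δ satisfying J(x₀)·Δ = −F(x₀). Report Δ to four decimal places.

At (5/2, 3): F = (27.5000, 26.0000).
Jacobian J = [[-4·x·y - 4·x + 3·y^2, -2·x^2 + 6·x·y + 3], [4·x·y - 3, 2·x^2]].
At the point, J = [[-13.0000, 35.5000], [27.0000, 12.5000]] (det J = -1121.0000).
Solving J·Δ = −F gives Δ = (-0.5167, -0.9639).

(-0.5167, -0.9639)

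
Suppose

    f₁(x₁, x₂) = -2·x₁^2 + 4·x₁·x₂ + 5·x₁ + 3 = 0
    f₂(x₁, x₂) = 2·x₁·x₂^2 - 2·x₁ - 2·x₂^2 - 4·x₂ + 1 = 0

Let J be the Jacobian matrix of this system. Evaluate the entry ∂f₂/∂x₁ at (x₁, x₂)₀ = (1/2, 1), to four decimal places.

∂f₂/∂x₁ = 2·x₂^2 - 2.
At (1/2, 1) this is 0.0000.

0.0000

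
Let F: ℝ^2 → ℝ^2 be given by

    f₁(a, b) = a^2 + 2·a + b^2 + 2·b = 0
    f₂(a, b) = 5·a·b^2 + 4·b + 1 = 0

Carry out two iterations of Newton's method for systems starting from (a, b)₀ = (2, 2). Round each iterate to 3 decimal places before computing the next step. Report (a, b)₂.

(-1.178, 0.917)

At (2, 2): F = (16.000, 49.000).
Jacobian J = [[2·a + 2, 2·b + 2], [5·b^2, 10·a·b + 4]].
At the point, J = [[6.000, 6.000], [20.000, 44.000]] (det J = 144.000).
Solving J·Δ = −F gives Δ = (-2.847, 0.181).
Then the next iterate is (a, b)₁ = (-0.847, 2.181).
Round to (-0.847, 2.181) and repeat: F = (8.14217, -10.42088), J = [[0.306, 6.362], [23.78381, -14.47307]].
Δ = (-0.331, -1.264), so (a, b)₂ = (-1.178, 0.917).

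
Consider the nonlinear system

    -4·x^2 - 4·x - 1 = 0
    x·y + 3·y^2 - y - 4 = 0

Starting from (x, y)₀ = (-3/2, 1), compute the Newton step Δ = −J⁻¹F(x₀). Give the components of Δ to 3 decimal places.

(0.500, 0.857)

At (-3/2, 1): F = (-4.000, -3.500).
Jacobian J = [[-8·x - 4, 0], [y, x + 6·y - 1]].
At the point, J = [[8.000, 0.000], [1.000, 3.500]] (det J = 28.000).
Solving J·Δ = −F gives Δ = (0.500, 0.857).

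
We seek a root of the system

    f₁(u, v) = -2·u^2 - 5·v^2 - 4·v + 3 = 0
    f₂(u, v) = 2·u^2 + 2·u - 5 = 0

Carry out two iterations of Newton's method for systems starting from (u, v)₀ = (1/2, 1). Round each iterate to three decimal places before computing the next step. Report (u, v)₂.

(1.171, 0.146)

At (1/2, 1): F = (-6.500, -3.500).
Jacobian J = [[-4·u, -10·v - 4], [4·u + 2, 0]].
At the point, J = [[-2.000, -14.000], [4.000, 0.000]] (det J = 56.000).
Solving J·Δ = −F gives Δ = (0.875, -0.589).
Then the next iterate is (u, v)₁ = (1.375, 0.411).
Round to (1.375, 0.411) and repeat: F = (-3.26985, 1.53125), J = [[-5.500, -8.110], [7.500, 0.000]].
Δ = (-0.204, -0.265), so (u, v)₂ = (1.171, 0.146).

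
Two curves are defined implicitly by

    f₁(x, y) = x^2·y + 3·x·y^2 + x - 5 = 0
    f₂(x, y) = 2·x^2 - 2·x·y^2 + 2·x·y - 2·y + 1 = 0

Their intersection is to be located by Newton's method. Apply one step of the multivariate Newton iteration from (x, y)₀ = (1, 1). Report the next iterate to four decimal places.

At (1, 1): F = (0.0000, 1.0000).
Jacobian J = [[2·x·y + 3·y^2 + 1, x^2 + 6·x·y], [4·x - 2·y^2 + 2·y, -4·x·y + 2·x - 2]].
At the point, J = [[6.0000, 7.0000], [4.0000, -4.0000]] (det J = -52.0000).
Solving J·Δ = −F gives Δ = (-0.1346, 0.1154).
Then the next iterate is (x, y)₁ = (0.8654, 1.1154).

(0.8654, 1.1154)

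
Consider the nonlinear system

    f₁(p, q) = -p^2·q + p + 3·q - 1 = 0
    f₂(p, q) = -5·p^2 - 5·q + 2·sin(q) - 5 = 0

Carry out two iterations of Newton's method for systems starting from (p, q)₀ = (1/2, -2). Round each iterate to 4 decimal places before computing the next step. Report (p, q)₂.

At (1/2, -2): F = (-6.0000, 1.931405).
Jacobian J = [[-2·p·q + 1, -p^2 + 3], [-10·p, 2·cos(q) - 5]].
At the point, J = [[3.0000, 2.7500], [-5.0000, -5.832294]] (det J = -3.746881).
Solving J·Δ = −F gives Δ = (7.9219, -6.4602).
Then the next iterate is (p, q)₁ = (8.4219, -8.4602).
Round to (8.4219, -8.4602) and repeat: F = (582.109746, -318.984615), J = [[143.501917, -67.928400], [-84.2190, -6.139528]].
Δ = (-3.8234, 0.4923), so (p, q)₂ = (4.5985, -7.9679).

(4.5985, -7.9679)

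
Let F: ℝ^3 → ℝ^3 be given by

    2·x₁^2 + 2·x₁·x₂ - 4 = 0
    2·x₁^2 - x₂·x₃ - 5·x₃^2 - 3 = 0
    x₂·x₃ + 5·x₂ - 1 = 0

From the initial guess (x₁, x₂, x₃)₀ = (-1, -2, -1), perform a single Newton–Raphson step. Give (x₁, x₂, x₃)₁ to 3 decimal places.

At (-1, -2, -1): F = (2.000, -8.000, -9.000).
Jacobian J = [[4·x₁ + 2·x₂, 2·x₁, 0], [4·x₁, -x₃, -x₂ - 10·x₃], [0, x₃ + 5, x₂]].
At the point, J = [[-8.000, -2.000, 0.000], [-4.000, 1.000, 12.000], [0.000, 4.000, -2.000]] (det J = 416.000).
Solving J·Δ = −F gives Δ = (-0.356, 2.423, 0.346).
Then the next iterate is (x₁, x₂, x₃)₁ = (-1.356, 0.423, -0.654).

(-1.356, 0.423, -0.654)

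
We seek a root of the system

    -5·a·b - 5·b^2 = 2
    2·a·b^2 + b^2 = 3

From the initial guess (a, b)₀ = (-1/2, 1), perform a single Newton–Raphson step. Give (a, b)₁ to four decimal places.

At (-1/2, 1): F = (-4.5000, -3.0000).
Jacobian J = [[-5·b, -5·a - 10·b], [2·b^2, 4·a·b + 2·b]].
At the point, J = [[-5.0000, -7.5000], [2.0000, 0.0000]] (det J = 15.0000).
Solving J·Δ = −F gives Δ = (1.5000, -1.6000).
Then the next iterate is (a, b)₁ = (1.0000, -0.6000).

(1.0000, -0.6000)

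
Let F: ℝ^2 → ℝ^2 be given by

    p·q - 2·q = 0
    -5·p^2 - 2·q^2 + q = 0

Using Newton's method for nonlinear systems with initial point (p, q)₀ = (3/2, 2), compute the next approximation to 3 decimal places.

(1.424, -0.302)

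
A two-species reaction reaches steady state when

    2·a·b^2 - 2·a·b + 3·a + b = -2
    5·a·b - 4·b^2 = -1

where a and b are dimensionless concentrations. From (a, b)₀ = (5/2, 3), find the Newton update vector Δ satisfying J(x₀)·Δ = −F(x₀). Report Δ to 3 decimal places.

At (5/2, 3): F = (42.500, 2.500).
Jacobian J = [[2·b^2 - 2·b + 3, 4·a·b - 2·a + 1], [5·b, 5·a - 8·b]].
At the point, J = [[15.000, 26.000], [15.000, -11.500]] (det J = -562.500).
Solving J·Δ = −F gives Δ = (-0.984, -1.067).

(-0.984, -1.067)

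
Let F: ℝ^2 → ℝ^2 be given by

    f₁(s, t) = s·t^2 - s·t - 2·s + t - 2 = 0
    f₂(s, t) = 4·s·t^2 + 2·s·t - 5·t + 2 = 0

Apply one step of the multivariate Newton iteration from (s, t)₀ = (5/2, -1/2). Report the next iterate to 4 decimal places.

At (5/2, -1/2): F = (-5.6250, 4.5000).
Jacobian J = [[t^2 - t - 2, 2·s·t - s + 1], [4·t^2 + 2·t, 8·s·t + 2·s - 5]].
At the point, J = [[-1.2500, -4.0000], [0.0000, -10.0000]] (det J = 12.5000).
Solving J·Δ = −F gives Δ = (-5.9400, 0.4500).
Then the next iterate is (s, t)₁ = (-3.4400, -0.0500).

(-3.4400, -0.0500)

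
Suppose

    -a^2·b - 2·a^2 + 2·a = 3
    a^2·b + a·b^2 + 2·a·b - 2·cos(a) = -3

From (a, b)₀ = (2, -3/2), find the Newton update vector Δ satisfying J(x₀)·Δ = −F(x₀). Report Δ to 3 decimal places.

(-0.845, -0.250)

At (2, -3/2): F = (-1.000, -3.66771).
Jacobian J = [[-2·a·b - 4·a + 2, -a^2], [2·a·b + b^2 + 2·b + 2·sin(a), a^2 + 2·a·b + 2·a]].
At the point, J = [[0.000, -4.000], [-4.93141, 2.000]] (det J = -19.72562).
Solving J·Δ = −F gives Δ = (-0.845, -0.250).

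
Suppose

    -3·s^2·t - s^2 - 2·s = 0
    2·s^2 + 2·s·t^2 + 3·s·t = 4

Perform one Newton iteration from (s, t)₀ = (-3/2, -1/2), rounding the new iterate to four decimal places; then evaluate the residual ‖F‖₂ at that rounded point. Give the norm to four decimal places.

0.9681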